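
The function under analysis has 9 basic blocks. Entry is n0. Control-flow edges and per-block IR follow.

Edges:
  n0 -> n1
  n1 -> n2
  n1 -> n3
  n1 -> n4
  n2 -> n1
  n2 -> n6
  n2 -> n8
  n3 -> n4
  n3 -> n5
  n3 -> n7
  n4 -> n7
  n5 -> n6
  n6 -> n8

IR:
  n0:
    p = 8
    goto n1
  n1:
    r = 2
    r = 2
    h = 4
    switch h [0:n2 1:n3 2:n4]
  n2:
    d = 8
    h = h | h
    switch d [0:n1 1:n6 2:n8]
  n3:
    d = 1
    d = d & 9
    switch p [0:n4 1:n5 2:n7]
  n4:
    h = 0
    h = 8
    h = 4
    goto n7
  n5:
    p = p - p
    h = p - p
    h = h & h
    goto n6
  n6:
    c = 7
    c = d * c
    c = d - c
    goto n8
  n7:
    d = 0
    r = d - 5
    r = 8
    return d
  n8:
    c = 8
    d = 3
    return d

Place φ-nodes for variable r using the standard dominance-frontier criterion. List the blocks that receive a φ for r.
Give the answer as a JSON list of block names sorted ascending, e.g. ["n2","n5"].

idom tree: n1←n0 n2←n1 n3←n1 n4←n1 n5←n3 n6←n1 n7←n1 n8←n1
Join-block Dom:
  n1: preds {n0,n2}: {n0} ∩ {n0,n1,n2} = {n0}; idom=n0
  n4: preds {n1,n3}: {n0,n1} ∩ {n0,n1,n3} = {n0,n1}; idom=n1
  n6: preds {n2,n5}: {n0,n1,n2} ∩ {n0,n1,n3,n5} = {n0,n1}; idom=n1
  n7: preds {n3,n4}: {n0,n1,n3} ∩ {n0,n1,n4} = {n0,n1}; idom=n1
  n8: preds {n2,n6}: {n0,n1,n2} ∩ {n0,n1,n6} = {n0,n1}; idom=n1

DF derivation:
  join n1 pred n0: · stop@n0
  join n1 pred n2: n2→n1 stop@n0
  join n4 pred n1: · stop@n1
  join n4 pred n3: n3 stop@n1
  join n6 pred n2: n2 stop@n1
  join n6 pred n5: n5→n3 stop@n1
  join n7 pred n3: n3 stop@n1
  join n7 pred n4: n4 stop@n1
  join n8 pred n2: n2 stop@n1
  join n8 pred n6: n6 stop@n1
  n0 → ∅
  n1 → {n1}
  n2 → {n1,n6,n8}
  n3 → {n4,n6,n7}
  n4 → {n7}
  n5 → {n6}
  n6 → {n8}
  n7 → ∅
  n8 → ∅

φ for r: defs {n1,n7}
  DF⁺ = {n1}

Answer: ["n1"]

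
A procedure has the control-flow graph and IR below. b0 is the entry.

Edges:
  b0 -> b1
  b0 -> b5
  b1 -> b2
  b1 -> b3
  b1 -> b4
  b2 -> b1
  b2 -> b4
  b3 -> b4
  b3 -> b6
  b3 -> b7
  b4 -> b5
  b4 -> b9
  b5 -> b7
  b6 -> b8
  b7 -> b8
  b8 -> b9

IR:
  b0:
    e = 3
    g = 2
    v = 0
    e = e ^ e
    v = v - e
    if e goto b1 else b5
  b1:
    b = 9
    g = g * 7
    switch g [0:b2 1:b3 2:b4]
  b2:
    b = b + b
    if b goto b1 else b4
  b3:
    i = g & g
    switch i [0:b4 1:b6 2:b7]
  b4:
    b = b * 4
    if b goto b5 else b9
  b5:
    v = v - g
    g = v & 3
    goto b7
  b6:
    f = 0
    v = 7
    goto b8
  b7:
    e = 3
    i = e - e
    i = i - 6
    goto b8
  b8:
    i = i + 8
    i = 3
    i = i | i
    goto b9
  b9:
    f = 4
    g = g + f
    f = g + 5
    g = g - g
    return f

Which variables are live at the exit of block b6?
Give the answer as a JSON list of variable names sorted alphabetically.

Answer: ["g", "i"]

Analysis:
Block summaries:
  b0: def={e,g,v} ue=∅
  b1: def={b,g} ue={g}
  b2: def={b} ue={b}
  b3: def={i} ue={g}
  b4: def={b} ue={b}
  b5: def={g,v} ue={g,v}
  b6: def={f,v} ue=∅
  b7: def={e,i} ue=∅
  b8: def={i} ue={i}
  b9: def={f,g} ue={g}

Backward fixpoint:
  live b0: ∅→{g,v}
  live b1: {g,v}→{b,g,v}
  live b2: {b,g,v}→{b,g,v}
  live b3: {b,g,v}→{b,g,i,v}
  live b4: {b,g,v}→{g,v}
  live b5: {g,v}→{g}
  live b6: {g,i}→{g,i}
  live b7: {g}→{g,i}
  live b8: {g,i}→{g}
  live b9: {g}→∅

live-out(b6) = ["g", "i"]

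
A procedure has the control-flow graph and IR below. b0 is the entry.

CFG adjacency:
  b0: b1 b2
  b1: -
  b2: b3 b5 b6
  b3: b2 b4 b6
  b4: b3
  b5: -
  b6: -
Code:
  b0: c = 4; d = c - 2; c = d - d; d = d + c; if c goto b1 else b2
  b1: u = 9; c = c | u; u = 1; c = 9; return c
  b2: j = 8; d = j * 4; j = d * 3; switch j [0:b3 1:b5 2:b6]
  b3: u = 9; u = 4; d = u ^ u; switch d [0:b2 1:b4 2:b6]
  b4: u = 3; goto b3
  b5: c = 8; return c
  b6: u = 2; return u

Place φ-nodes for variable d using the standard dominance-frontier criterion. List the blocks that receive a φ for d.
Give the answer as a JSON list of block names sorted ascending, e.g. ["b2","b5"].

idom tree: b1←b0 b2←b0 b3←b2 b4←b3 b5←b2 b6←b2
Join-block Dom:
  b2: preds {b0,b3}: {b0} ∩ {b0,b2,b3} = {b0}; idom=b0
  b3: preds {b2,b4}: {b0,b2} ∩ {b0,b2,b3,b4} = {b0,b2}; idom=b2
  b6: preds {b2,b3}: {b0,b2} ∩ {b0,b2,b3} = {b0,b2}; idom=b2

Frontier:
  b2←b0: walk · to b0
  b2←b3: walk b3→b2 to b0
  b3←b2: walk · to b2
  b3←b4: walk b4→b3 to b2
  b6←b2: walk · to b2
  b6←b3: walk b3 to b2
  b0: DF=∅
  b1: DF=∅
  b2: DF={b2}
  b3: DF={b2,b3,b6}
  b4: DF={b3}
  b5: DF=∅
  b6: DF=∅

φ for d: defs {b0,b2,b3}
  DF⁺ = {b2,b3,b6}

Answer: ["b2", "b3", "b6"]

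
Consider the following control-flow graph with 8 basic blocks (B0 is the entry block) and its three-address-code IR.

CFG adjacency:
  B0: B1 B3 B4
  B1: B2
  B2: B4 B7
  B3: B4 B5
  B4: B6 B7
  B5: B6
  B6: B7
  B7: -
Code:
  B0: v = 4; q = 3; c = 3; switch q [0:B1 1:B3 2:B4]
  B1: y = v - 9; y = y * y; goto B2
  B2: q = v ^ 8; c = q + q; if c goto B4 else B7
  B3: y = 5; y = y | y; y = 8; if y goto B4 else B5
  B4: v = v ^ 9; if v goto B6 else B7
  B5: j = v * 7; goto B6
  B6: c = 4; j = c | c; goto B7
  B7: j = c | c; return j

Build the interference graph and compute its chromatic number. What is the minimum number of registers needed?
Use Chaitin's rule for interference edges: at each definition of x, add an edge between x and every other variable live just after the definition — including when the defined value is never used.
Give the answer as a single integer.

Answer: 3

Derivation:
Per-block:
  B0: def={c,q,v} ue=∅
  B1: def={y} ue={v}
  B2: def={c,q} ue={v}
  B3: def={y} ue=∅
  B4: def={v} ue={v}
  B5: def={j} ue={v}
  B6: def={c,j} ue=∅
  B7: def={j} ue={c}

Live sets:
  B0 li=∅ lo={c,v}
  B1 li={v} lo={v}
  B2 li={v} lo={c,v}
  B3 li={c,v} lo={c,v}
  B4 li={c,v} lo={c}
  B5 li={v} lo=∅
  B6 li=∅ lo={c}
  B7 li={c} lo=∅

Interference:
  c: {j,q,v,y}
  j: {c}
  q: {c,v}
  v: {c,q,y}
  y: {c,v}

Registers:
  clique {c,q,v} ⇒ need ≥ 3
  3-colouring: r0={c}  r1={j,v}  r2={q,y}
  χ = 3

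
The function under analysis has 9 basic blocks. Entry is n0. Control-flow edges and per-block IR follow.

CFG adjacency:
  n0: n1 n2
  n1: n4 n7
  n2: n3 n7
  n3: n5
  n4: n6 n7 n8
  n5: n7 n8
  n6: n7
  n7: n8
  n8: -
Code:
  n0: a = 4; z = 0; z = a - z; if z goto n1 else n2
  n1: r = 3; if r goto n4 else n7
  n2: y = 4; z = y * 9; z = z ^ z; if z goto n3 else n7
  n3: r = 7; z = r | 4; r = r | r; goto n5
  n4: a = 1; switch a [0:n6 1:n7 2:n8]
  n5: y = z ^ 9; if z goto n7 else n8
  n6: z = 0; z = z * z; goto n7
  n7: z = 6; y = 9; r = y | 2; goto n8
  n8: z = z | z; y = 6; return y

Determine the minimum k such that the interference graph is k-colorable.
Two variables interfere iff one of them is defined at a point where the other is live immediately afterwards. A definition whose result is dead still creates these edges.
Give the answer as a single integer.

Answer: 2

Derivation:
def/use:
  n0: {a,z} / ∅
  n1: {r} / ∅
  n2: {y,z} / ∅
  n3: {r,z} / ∅
  n4: {a} / ∅
  n5: {y} / {z}
  n6: {z} / ∅
  n7: {r,y,z} / ∅
  n8: {y,z} / {z}

Backward fixpoint:
  n0 li=∅ lo={z}
  n1 li={z} lo={z}
  n2 li=∅ lo=∅
  n3 li=∅ lo={z}
  n4 li={z} lo={z}
  n5 li={z} lo={z}
  n6 li=∅ lo=∅
  n7 li=∅ lo={z}
  n8 li={z} lo=∅

Conflict graph:
  a: {z}
  r: {z}
  y: {z}
  z: {a,r,y}

Chromatic number:
  clique {a,z} ⇒ need ≥ 2
  assign a→c1 r→c1 y→c1 z→c0 — no edge inside a register ⇒ χ ≤ 2
  χ = 2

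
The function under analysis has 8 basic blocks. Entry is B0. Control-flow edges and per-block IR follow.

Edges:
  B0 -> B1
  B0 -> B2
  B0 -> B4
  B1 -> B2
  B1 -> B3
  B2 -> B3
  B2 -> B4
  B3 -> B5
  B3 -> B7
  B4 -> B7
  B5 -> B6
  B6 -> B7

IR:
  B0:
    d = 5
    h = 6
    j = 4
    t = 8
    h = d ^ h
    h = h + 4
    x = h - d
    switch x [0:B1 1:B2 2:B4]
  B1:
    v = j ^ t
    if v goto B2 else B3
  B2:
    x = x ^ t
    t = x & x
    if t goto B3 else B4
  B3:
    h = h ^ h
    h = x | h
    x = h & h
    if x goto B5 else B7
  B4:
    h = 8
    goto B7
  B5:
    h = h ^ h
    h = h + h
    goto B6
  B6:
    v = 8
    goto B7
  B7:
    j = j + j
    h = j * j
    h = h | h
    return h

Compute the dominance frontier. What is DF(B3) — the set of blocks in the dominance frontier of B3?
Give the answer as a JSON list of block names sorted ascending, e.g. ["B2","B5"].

idom tree: B1←B0 B2←B0 B3←B0 B4←B0 B5←B3 B6←B5 B7←B0
Join-block Dom:
  B2: preds {B0,B1}: {B0} ∩ {B0,B1} = {B0}; idom=B0
  B3: preds {B1,B2}: {B0,B1} ∩ {B0,B2} = {B0}; idom=B0
  B4: preds {B0,B2}: {B0} ∩ {B0,B2} = {B0}; idom=B0
  B7: preds {B3,B4,B6}: {B0,B3} ∩ {B0,B4} ∩ {B0,B3,B5,B6} = {B0}; idom=B0

DF walk-up:
  B2←B0: walk · to B0
  B2←B1: walk B1 to B0
  B3←B1: walk B1 to B0
  B3←B2: walk B2 to B0
  B4←B0: walk · to B0
  B4←B2: walk B2 to B0
  B7←B3: walk B3 to B0
  B7←B4: walk B4 to B0
  B7←B6: walk B6→B5→B3 to B0
  DF(B0)=∅
  DF(B1)={B2,B3}
  DF(B2)={B3,B4}
  DF(B3)={B7}
  DF(B4)={B7}
  DF(B5)={B7}
  DF(B6)={B7}
  DF(B7)=∅

DF(B3) = ["B7"]

Answer: ["B7"]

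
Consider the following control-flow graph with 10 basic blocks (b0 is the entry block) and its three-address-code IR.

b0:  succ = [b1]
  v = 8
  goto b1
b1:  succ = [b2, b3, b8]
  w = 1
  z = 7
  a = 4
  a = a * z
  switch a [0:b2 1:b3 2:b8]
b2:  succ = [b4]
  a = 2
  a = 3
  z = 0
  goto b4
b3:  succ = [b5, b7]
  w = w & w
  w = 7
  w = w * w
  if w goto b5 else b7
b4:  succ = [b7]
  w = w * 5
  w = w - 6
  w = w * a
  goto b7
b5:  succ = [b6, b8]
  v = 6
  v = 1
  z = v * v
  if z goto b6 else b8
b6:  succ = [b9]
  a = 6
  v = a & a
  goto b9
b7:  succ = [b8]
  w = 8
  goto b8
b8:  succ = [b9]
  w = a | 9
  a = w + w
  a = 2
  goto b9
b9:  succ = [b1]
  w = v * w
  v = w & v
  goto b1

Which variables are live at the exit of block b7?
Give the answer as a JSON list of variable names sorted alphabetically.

Per-block:
  b0 def {v} use ∅
  b1 def {a,w,z} use ∅
  b2 def {a,z} use ∅
  b3 def {w} use {w}
  b4 def {w} use {a,w}
  b5 def {v,z} use ∅
  b6 def {a,v} use ∅
  b7 def {w} use ∅
  b8 def {a,w} use {a}
  b9 def {v,w} use {v,w}

Backward fixpoint:
  live b0: ∅→{v}
  live b1: {v}→{a,v,w}
  live b2: {v,w}→{a,v,w}
  live b3: {a,v,w}→{a,v,w}
  live b4: {a,v,w}→{a,v}
  live b5: {a,w}→{a,v,w}
  live b6: {w}→{v,w}
  live b7: {a,v}→{a,v}
  live b8: {a,v}→{v,w}
  live b9: {v,w}→{v}

live-out(b7) = ["a", "v"]

Answer: ["a", "v"]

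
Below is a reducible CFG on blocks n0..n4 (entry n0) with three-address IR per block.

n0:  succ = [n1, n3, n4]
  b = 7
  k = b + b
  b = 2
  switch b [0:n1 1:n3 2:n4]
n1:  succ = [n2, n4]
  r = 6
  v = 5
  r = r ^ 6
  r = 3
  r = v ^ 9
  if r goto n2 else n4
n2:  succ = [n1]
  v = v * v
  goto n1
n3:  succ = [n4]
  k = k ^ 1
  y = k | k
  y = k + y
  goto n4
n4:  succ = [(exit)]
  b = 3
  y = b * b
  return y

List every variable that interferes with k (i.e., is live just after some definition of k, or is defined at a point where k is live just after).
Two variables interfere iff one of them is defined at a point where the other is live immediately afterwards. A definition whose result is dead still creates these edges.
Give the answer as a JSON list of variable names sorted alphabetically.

Answer: ["b", "y"]

Derivation:
Block summaries:
  n0: {b,k} / ∅
  n1: {r,v} / ∅
  n2: {v} / {v}
  n3: {k,y} / {k}
  n4: {b,y} / ∅

Liveness:
  n0 li=∅ lo={k}
  n1 li=∅ lo={v}
  n2 li={v} lo=∅
  n3 li={k} lo=∅
  n4 li=∅ lo=∅

Interfere edges:
  b: {k}
  k: {b,y}
  r: {v}
  v: {r}
  y: {k}

N(k) = ["b", "y"]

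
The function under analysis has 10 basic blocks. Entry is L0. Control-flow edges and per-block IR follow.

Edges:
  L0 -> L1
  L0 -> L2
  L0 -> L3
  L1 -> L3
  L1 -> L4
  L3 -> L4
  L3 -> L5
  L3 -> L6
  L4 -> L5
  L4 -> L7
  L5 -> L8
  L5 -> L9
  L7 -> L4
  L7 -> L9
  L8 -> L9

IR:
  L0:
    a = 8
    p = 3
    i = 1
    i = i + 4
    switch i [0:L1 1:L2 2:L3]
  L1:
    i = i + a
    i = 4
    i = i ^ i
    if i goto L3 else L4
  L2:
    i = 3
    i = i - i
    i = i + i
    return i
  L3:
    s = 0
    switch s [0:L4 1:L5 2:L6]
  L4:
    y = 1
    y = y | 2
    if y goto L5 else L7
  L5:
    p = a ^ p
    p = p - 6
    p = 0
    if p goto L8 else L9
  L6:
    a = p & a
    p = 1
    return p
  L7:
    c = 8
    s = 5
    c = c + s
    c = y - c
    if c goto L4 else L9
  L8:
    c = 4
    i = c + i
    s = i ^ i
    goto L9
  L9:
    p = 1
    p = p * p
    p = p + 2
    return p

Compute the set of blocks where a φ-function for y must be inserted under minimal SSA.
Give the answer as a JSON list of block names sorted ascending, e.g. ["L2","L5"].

idom tree: L1←L0 L2←L0 L3←L0 L4←L0 L5←L0 L6←L3 L7←L4 L8←L5 L9←L0
Dom∩ at merges:
  L3: preds {L0,L1}: {L0} ∩ {L0,L1} = {L0}; idom=L0
  L4: preds {L1,L3,L7}: {L0,L1} ∩ {L0,L3} ∩ {L0,L4,L7} = {L0}; idom=L0
  L5: preds {L3,L4}: {L0,L3} ∩ {L0,L4} = {L0}; idom=L0
  L9: preds {L5,L7,L8}: {L0,L5} ∩ {L0,L4,L7} ∩ {L0,L5,L8} = {L0}; idom=L0

Frontier:
  join L3 pred L0: · stop@L0
  join L3 pred L1: L1 stop@L0
  join L4 pred L1: L1 stop@L0
  join L4 pred L3: L3 stop@L0
  join L4 pred L7: L7→L4 stop@L0
  join L5 pred L3: L3 stop@L0
  join L5 pred L4: L4 stop@L0
  join L9 pred L5: L5 stop@L0
  join L9 pred L7: L7→L4 stop@L0
  join L9 pred L8: L8→L5 stop@L0
  L0: DF=∅
  L1: DF={L3,L4}
  L2: DF=∅
  L3: DF={L4,L5}
  L4: DF={L4,L5,L9}
  L5: DF={L9}
  L6: DF=∅
  L7: DF={L4,L9}
  L8: DF={L9}
  L9: DF=∅

φ for y: defs {L4}
  DF⁺ = {L4,L5,L9}

Answer: ["L4", "L5", "L9"]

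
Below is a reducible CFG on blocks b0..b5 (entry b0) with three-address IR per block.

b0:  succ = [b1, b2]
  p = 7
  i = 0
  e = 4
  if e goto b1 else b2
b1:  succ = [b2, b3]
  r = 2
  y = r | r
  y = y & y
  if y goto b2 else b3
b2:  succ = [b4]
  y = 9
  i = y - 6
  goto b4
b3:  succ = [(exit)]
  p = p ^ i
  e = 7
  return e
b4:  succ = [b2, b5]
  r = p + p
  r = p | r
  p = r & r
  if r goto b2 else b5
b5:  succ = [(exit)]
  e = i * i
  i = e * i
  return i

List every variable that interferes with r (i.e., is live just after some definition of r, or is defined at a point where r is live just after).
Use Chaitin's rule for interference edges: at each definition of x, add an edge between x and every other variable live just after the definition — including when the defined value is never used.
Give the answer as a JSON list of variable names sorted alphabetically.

Per-block:
  b0 def {e,i,p} use ∅
  b1 def {r,y} use ∅
  b2 def {i,y} use ∅
  b3 def {e,p} use {i,p}
  b4 def {p,r} use {p}
  b5 def {e,i} use {i}

Liveness:
  live b0: ∅→{i,p}
  live b1: {i,p}→{i,p}
  live b2: {p}→{i,p}
  live b3: {i,p}→∅
  live b4: {i,p}→{i,p}
  live b5: {i}→∅

Interference:
  e — {i,p}
  i — {e,p,r,y}
  p — {e,i,r,y}
  r — {i,p}
  y — {i,p}

N(r) = ["i", "p"]

Answer: ["i", "p"]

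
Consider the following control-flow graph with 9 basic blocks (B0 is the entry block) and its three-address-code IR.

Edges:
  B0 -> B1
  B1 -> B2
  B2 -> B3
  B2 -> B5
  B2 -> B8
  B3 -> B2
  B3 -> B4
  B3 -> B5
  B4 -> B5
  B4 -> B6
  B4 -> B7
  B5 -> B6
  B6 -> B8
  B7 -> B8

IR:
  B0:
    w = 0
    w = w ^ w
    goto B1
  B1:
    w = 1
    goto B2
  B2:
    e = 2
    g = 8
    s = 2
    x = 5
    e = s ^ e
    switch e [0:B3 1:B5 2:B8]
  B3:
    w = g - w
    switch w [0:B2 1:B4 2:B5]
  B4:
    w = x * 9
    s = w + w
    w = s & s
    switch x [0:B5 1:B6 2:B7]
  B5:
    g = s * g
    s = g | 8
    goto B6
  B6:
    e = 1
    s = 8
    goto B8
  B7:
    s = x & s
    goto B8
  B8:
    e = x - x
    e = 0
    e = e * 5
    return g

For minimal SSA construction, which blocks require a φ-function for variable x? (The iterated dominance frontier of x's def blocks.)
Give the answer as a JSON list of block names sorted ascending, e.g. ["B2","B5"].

idom tree: B1←B0 B2←B1 B3←B2 B4←B3 B5←B2 B6←B2 B7←B4 B8←B2
Join-block Dom:
  B2: preds {B1,B3}: {B0,B1} ∩ {B0,B1,B2,B3} = {B0,B1}; idom=B1
  B5: preds {B2,B3,B4}: {B0,B1,B2} ∩ {B0,B1,B2,B3} ∩ {B0,B1,B2,B3,B4} = {B0,B1,B2}; idom=B2
  B6: preds {B4,B5}: {B0,B1,B2,B3,B4} ∩ {B0,B1,B2,B5} = {B0,B1,B2}; idom=B2
  B8: preds {B2,B6,B7}: {B0,B1,B2} ∩ {B0,B1,B2,B6} ∩ {B0,B1,B2,B3,B4,B7} = {B0,B1,B2}; idom=B2

DF walk-up:
  B2←B1: walk · to B1
  B2←B3: walk B3→B2 to B1
  B5←B2: walk · to B2
  B5←B3: walk B3 to B2
  B5←B4: walk B4→B3 to B2
  B6←B4: walk B4→B3 to B2
  B6←B5: walk B5 to B2
  B8←B2: walk · to B2
  B8←B6: walk B6 to B2
  B8←B7: walk B7→B4→B3 to B2
  B0 → ∅
  B1 → ∅
  B2 → {B2}
  B3 → {B2,B5,B6,B8}
  B4 → {B5,B6,B8}
  B5 → {B6}
  B6 → {B8}
  B7 → {B8}
  B8 → ∅

φ for x: defs {B2}
  DF⁺ = {B2}

Answer: ["B2"]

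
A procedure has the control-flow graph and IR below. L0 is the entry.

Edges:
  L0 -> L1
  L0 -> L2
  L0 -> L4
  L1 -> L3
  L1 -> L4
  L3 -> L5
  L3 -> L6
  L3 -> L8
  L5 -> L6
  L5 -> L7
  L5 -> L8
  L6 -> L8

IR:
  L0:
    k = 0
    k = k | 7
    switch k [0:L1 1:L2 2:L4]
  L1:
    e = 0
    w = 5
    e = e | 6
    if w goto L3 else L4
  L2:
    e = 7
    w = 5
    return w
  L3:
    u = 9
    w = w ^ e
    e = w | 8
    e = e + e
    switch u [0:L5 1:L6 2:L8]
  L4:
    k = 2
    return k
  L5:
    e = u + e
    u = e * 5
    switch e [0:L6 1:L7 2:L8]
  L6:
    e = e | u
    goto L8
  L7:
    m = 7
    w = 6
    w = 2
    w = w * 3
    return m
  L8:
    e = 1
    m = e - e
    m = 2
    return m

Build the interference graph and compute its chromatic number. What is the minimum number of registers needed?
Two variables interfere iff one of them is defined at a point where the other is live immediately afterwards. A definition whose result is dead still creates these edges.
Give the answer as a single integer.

Answer: 3

Working:
Block summaries:
  L0 def {k} use ∅
  L1 def {e,w} use ∅
  L2 def {e,w} use ∅
  L3 def {e,u,w} use {e,w}
  L4 def {k} use ∅
  L5 def {e,u} use {e,u}
  L6 def {e} use {e,u}
  L7 def {m,w} use ∅
  L8 def {e,m} use ∅

Backward fixpoint:
  L0: in=∅ out=∅
  L1: in=∅ out={e,w}
  L2: in=∅ out=∅
  L3: in={e,w} out={e,u}
  L4: in=∅ out=∅
  L5: in={e,u} out={e,u}
  L6: in={e,u} out=∅
  L7: in=∅ out=∅
  L8: in=∅ out=∅

Interfere edges:
  e↔{u,w}
  k↔∅
  m↔{w}
  u↔{e,w}
  w↔{e,m,u}

Colouring:
  lower bound: {e,u,w} mutually conflict ⇒ χ ≥ 3
  assign e→R1 k→R0 m→R1 u→R2 w→R0 — no edge inside a register ⇒ χ ≤ 3
  χ = 3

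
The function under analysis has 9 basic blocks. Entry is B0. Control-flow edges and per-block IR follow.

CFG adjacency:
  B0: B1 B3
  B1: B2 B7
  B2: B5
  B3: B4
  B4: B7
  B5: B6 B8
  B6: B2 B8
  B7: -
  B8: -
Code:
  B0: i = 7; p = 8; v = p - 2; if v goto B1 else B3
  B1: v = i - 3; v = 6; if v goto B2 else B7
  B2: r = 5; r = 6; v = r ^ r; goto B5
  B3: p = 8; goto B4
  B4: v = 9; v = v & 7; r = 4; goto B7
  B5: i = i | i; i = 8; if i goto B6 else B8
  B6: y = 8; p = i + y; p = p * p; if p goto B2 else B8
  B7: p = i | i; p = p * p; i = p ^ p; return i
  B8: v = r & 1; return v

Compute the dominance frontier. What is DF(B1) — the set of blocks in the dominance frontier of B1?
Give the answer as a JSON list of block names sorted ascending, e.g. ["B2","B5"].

Answer: ["B7"]

Derivation:
idom tree: B1←B0 B2←B1 B3←B0 B4←B3 B5←B2 B6←B5 B7←B0 B8←B5
Join-block Dom:
  B2: preds {B1,B6}: {B0,B1} ∩ {B0,B1,B2,B5,B6} = {B0,B1}; idom=B1
  B7: preds {B1,B4}: {B0,B1} ∩ {B0,B3,B4} = {B0}; idom=B0
  B8: preds {B5,B6}: {B0,B1,B2,B5} ∩ {B0,B1,B2,B5,B6} = {B0,B1,B2,B5}; idom=B5

Frontier:
  B2←B1: walk · to B1
  B2←B6: walk B6→B5→B2 to B1
  B7←B1: walk B1 to B0
  B7←B4: walk B4→B3 to B0
  B8←B5: walk · to B5
  B8←B6: walk B6 to B5
  DF(B0)=∅
  DF(B1)={B7}
  DF(B2)={B2}
  DF(B3)={B7}
  DF(B4)={B7}
  DF(B5)={B2}
  DF(B6)={B2,B8}
  DF(B7)=∅
  DF(B8)=∅

DF(B1) = ["B7"]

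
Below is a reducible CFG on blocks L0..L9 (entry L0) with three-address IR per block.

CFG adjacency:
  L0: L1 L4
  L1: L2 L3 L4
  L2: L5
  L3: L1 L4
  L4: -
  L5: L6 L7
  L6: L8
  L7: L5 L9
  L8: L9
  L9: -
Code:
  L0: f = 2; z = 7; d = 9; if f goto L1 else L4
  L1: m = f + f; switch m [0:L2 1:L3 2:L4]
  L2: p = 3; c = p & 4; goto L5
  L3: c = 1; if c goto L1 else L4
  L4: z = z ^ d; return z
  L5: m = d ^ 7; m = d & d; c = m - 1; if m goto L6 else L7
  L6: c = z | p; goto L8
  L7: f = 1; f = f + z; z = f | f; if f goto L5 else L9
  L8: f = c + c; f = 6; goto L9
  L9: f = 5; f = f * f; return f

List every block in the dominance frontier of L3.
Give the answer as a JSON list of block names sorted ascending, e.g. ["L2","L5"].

idom tree: L1←L0 L2←L1 L3←L1 L4←L0 L5←L2 L6←L5 L7←L5 L8←L6 L9←L5
Join-block Dom:
  L1: preds {L0,L3}: {L0} ∩ {L0,L1,L3} = {L0}; idom=L0
  L4: preds {L0,L1,L3}: {L0} ∩ {L0,L1} ∩ {L0,L1,L3} = {L0}; idom=L0
  L5: preds {L2,L7}: {L0,L1,L2} ∩ {L0,L1,L2,L5,L7} = {L0,L1,L2}; idom=L2
  L9: preds {L7,L8}: {L0,L1,L2,L5,L7} ∩ {L0,L1,L2,L5,L6,L8} = {L0,L1,L2,L5}; idom=L5

DF walk-up:
  join L1 pred L0: · stop@L0
  join L1 pred L3: L3→L1 stop@L0
  join L4 pred L0: · stop@L0
  join L4 pred L1: L1 stop@L0
  join L4 pred L3: L3→L1 stop@L0
  join L5 pred L2: · stop@L2
  join L5 pred L7: L7→L5 stop@L2
  join L9 pred L7: L7 stop@L5
  join L9 pred L8: L8→L6 stop@L5
  L0 → ∅
  L1 → {L1,L4}
  L2 → ∅
  L3 → {L1,L4}
  L4 → ∅
  L5 → {L5}
  L6 → {L9}
  L7 → {L5,L9}
  L8 → {L9}
  L9 → ∅

DF(L3) = ["L1", "L4"]

Answer: ["L1", "L4"]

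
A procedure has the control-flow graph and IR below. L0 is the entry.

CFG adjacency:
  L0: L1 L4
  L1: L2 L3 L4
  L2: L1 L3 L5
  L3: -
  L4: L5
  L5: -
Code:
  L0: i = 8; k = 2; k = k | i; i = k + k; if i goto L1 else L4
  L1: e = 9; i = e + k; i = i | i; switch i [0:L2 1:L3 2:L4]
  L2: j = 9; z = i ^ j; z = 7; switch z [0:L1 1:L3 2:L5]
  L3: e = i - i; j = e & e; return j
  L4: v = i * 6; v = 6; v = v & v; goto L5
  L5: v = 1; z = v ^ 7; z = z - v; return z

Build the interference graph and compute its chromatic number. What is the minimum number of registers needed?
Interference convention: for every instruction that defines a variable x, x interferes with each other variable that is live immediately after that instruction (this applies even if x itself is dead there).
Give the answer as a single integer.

Answer: 3

Analysis:
def/use:
  L0: {i,k} / ∅
  L1: {e,i} / {k}
  L2: {j,z} / {i}
  L3: {e,j} / {i}
  L4: {v} / {i}
  L5: {v,z} / ∅

Backward fixpoint:
  L0 li=∅ lo={i,k}
  L1 li={k} lo={i,k}
  L2 li={i,k} lo={i,k}
  L3 li={i} lo=∅
  L4 li={i} lo=∅
  L5 li=∅ lo=∅

Interfere edges:
  e↔{k}
  i↔{j,k,z}
  j↔{i,k}
  k↔{e,i,j,z}
  v↔{z}
  z↔{i,k,v}

Registers:
  {i,j,k} pairwise interfere (3-clique) ⇒ χ ≥ 3
  3-colouring: R0={k,v}  R1={e,i}  R2={j,z}
  χ = 3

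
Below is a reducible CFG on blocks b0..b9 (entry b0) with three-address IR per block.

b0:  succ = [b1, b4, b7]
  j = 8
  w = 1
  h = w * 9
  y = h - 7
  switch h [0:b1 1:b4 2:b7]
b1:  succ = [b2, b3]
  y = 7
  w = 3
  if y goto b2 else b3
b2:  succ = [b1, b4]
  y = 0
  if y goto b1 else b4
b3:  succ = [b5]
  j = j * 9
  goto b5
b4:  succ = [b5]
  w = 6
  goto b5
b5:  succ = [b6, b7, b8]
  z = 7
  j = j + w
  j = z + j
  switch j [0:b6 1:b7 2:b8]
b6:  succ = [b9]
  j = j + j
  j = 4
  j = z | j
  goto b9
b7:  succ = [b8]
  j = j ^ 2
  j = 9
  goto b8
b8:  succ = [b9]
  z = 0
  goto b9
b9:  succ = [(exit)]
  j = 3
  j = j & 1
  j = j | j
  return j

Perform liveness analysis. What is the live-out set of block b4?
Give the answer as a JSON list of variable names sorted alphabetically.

Block summaries:
  b0: def={h,j,w,y} ue=∅
  b1: def={w,y} ue=∅
  b2: def={y} ue=∅
  b3: def={j} ue={j}
  b4: def={w} ue=∅
  b5: def={j,z} ue={j,w}
  b6: def={j} ue={j,z}
  b7: def={j} ue={j}
  b8: def={z} ue=∅
  b9: def={j} ue=∅

Backward fixpoint:
  b0: in=∅ out={j}
  b1: in={j} out={j,w}
  b2: in={j} out={j}
  b3: in={j,w} out={j,w}
  b4: in={j} out={j,w}
  b5: in={j,w} out={j,z}
  b6: in={j,z} out=∅
  b7: in={j} out=∅
  b8: in=∅ out=∅
  b9: in=∅ out=∅

live-out(b4) = ["j", "w"]

Answer: ["j", "w"]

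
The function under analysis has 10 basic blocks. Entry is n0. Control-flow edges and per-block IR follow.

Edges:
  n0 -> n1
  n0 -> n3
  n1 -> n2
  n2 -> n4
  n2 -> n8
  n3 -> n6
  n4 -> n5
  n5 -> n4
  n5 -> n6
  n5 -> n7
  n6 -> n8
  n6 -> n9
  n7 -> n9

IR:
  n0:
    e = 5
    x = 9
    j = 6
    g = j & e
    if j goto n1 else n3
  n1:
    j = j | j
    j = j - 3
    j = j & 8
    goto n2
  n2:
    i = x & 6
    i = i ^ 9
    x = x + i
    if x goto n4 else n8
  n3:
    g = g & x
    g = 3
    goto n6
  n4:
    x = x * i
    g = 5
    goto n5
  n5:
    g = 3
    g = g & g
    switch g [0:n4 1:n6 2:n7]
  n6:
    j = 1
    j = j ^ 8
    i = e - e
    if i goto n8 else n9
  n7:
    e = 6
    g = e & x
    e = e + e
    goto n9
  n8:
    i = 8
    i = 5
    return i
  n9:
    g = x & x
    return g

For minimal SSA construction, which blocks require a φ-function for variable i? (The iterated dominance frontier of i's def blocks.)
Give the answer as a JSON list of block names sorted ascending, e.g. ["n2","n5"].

idom tree: n1←n0 n2←n1 n3←n0 n4←n2 n5←n4 n6←n0 n7←n5 n8←n0 n9←n0
Dom at joins:
  n4: preds {n2,n5}: {n0,n1,n2} ∩ {n0,n1,n2,n4,n5} = {n0,n1,n2}; idom=n2
  n6: preds {n3,n5}: {n0,n3} ∩ {n0,n1,n2,n4,n5} = {n0}; idom=n0
  n8: preds {n2,n6}: {n0,n1,n2} ∩ {n0,n6} = {n0}; idom=n0
  n9: preds {n6,n7}: {n0,n6} ∩ {n0,n1,n2,n4,n5,n7} = {n0}; idom=n0

DF walk-up:
  join n4 pred n2: · stop@n2
  join n4 pred n5: n5→n4 stop@n2
  join n6 pred n3: n3 stop@n0
  join n6 pred n5: n5→n4→n2→n1 stop@n0
  join n8 pred n2: n2→n1 stop@n0
  join n8 pred n6: n6 stop@n0
  join n9 pred n6: n6 stop@n0
  join n9 pred n7: n7→n5→n4→n2→n1 stop@n0
  n0: DF=∅
  n1: DF={n6,n8,n9}
  n2: DF={n6,n8,n9}
  n3: DF={n6}
  n4: DF={n4,n6,n9}
  n5: DF={n4,n6,n9}
  n6: DF={n8,n9}
  n7: DF={n9}
  n8: DF=∅
  n9: DF=∅

φ for i: defs {n2,n6,n8}
  DF⁺ = {n6,n8,n9}

Answer: ["n6", "n8", "n9"]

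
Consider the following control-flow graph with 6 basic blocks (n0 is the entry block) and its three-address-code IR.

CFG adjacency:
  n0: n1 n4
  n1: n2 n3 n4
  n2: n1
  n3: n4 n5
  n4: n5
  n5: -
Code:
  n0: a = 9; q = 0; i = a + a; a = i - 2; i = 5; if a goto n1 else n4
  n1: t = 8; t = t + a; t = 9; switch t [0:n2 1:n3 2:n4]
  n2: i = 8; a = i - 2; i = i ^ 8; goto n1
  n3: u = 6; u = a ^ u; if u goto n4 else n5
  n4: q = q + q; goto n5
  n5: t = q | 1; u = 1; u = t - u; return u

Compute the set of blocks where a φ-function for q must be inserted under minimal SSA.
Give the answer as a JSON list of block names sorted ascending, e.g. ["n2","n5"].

idom tree: n1←n0 n2←n1 n3←n1 n4←n0 n5←n0
Dom at joins:
  n1: preds {n0,n2}: {n0} ∩ {n0,n1,n2} = {n0}; idom=n0
  n4: preds {n0,n1,n3}: {n0} ∩ {n0,n1} ∩ {n0,n1,n3} = {n0}; idom=n0
  n5: preds {n3,n4}: {n0,n1,n3} ∩ {n0,n4} = {n0}; idom=n0

DF walk-up:
  join n1 pred n0: · stop@n0
  join n1 pred n2: n2→n1 stop@n0
  join n4 pred n0: · stop@n0
  join n4 pred n1: n1 stop@n0
  join n4 pred n3: n3→n1 stop@n0
  join n5 pred n3: n3→n1 stop@n0
  join n5 pred n4: n4 stop@n0
  DF(n0)=∅
  DF(n1)={n1,n4,n5}
  DF(n2)={n1}
  DF(n3)={n4,n5}
  DF(n4)={n5}
  DF(n5)=∅

φ for q: defs {n0,n4}
  DF⁺ = {n5}

Answer: ["n5"]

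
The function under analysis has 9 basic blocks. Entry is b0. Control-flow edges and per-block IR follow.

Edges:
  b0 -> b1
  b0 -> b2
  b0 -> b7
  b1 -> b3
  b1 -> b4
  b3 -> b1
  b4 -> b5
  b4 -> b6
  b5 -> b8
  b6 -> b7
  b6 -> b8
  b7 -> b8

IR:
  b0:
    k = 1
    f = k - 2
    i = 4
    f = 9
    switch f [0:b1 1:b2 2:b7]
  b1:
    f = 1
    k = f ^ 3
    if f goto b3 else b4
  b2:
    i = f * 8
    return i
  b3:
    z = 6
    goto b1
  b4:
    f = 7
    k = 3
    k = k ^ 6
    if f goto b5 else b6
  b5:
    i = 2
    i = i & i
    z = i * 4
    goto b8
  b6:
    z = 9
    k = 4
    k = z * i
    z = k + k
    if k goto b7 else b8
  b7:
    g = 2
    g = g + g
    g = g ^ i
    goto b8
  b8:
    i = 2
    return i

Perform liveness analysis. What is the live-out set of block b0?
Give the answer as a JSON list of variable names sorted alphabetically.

Answer: ["f", "i"]

Derivation:
Block summaries:
  b0 def {f,i,k} use ∅
  b1 def {f,k} use ∅
  b2 def {i} use {f}
  b3 def {z} use ∅
  b4 def {f,k} use ∅
  b5 def {i,z} use ∅
  b6 def {k,z} use {i}
  b7 def {g} use {i}
  b8 def {i} use ∅

Backward fixpoint:
  live b0: ∅→{f,i}
  live b1: {i}→{i}
  live b2: {f}→∅
  live b3: {i}→{i}
  live b4: {i}→{i}
  live b5: ∅→∅
  live b6: {i}→{i}
  live b7: {i}→∅
  live b8: ∅→∅

live-out(b0) = ["f", "i"]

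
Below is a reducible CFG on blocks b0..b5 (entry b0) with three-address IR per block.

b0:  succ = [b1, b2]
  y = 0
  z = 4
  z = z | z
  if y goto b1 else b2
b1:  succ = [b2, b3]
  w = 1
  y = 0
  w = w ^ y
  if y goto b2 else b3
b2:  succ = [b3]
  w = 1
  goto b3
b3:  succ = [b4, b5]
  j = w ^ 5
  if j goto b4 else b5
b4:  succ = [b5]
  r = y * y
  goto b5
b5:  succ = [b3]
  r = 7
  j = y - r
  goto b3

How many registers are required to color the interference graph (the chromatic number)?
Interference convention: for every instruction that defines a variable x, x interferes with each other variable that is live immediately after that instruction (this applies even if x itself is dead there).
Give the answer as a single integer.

Answer: 3

Analysis:
def/use:
  b0: {y,z} / ∅
  b1: {w,y} / ∅
  b2: {w} / ∅
  b3: {j} / {w}
  b4: {r} / {y}
  b5: {j,r} / {y}

Liveness:
  live b0: ∅→{y}
  live b1: ∅→{w,y}
  live b2: {y}→{w,y}
  live b3: {w,y}→{w,y}
  live b4: {w,y}→{w,y}
  live b5: {w,y}→{w,y}

Interference:
  j: {w,y}
  r: {w,y}
  w: {j,r,y}
  y: {j,r,w,z}
  z: {y}

Registers:
  {j,w,y} pairwise interfere (3-clique) ⇒ χ ≥ 3
  assign j→R2 r→R2 w→R1 y→R0 z→R1 — no edge inside a register ⇒ χ ≤ 3
  χ = 3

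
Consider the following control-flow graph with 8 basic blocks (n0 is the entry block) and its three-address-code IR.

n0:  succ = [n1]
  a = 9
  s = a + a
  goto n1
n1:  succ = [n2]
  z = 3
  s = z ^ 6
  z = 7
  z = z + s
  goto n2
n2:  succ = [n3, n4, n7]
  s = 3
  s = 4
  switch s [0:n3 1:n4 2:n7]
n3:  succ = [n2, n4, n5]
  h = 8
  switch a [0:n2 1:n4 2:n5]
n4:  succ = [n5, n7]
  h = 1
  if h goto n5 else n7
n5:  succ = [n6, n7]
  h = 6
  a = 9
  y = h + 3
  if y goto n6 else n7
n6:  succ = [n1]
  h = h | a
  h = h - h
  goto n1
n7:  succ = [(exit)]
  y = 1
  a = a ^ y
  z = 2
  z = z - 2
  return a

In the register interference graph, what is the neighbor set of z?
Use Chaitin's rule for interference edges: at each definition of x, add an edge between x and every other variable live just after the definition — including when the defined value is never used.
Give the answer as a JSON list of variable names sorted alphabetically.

Block summaries:
  n0 def {a,s} use ∅
  n1 def {s,z} use ∅
  n2 def {s} use ∅
  n3 def {h} use {a}
  n4 def {h} use ∅
  n5 def {a,h,y} use ∅
  n6 def {h} use {a,h}
  n7 def {a,y,z} use {a}

Live sets:
  n0: in=∅ out={a}
  n1: in={a} out={a}
  n2: in={a} out={a}
  n3: in={a} out={a}
  n4: in={a} out={a}
  n5: in=∅ out={a,h}
  n6: in={a,h} out={a}
  n7: in={a} out=∅

Conflict graph:
  a — {h,s,y,z}
  h — {a,y}
  s — {a,z}
  y — {a,h}
  z — {a,s}

N(z) = ["a", "s"]

Answer: ["a", "s"]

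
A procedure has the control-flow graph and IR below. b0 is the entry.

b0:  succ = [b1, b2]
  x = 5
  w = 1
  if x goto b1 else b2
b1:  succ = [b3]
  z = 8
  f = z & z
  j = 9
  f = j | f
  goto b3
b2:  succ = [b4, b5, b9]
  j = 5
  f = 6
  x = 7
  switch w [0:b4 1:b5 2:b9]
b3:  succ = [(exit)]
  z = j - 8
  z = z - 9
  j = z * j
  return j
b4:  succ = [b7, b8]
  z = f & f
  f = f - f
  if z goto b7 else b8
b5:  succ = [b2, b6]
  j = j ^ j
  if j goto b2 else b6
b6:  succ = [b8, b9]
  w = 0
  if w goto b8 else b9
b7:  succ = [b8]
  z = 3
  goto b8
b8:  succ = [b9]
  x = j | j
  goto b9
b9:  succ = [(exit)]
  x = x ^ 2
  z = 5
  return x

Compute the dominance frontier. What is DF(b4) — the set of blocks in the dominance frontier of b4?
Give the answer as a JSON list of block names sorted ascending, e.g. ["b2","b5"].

idom tree: b1←b0 b2←b0 b3←b1 b4←b2 b5←b2 b6←b5 b7←b4 b8←b2 b9←b2
Join-block Dom:
  b2: preds {b0,b5}: {b0} ∩ {b0,b2,b5} = {b0}; idom=b0
  b8: preds {b4,b6,b7}: {b0,b2,b4} ∩ {b0,b2,b5,b6} ∩ {b0,b2,b4,b7} = {b0,b2}; idom=b2
  b9: preds {b2,b6,b8}: {b0,b2} ∩ {b0,b2,b5,b6} ∩ {b0,b2,b8} = {b0,b2}; idom=b2

Frontier:
  b2←b0: walk · to b0
  b2←b5: walk b5→b2 to b0
  b8←b4: walk b4 to b2
  b8←b6: walk b6→b5 to b2
  b8←b7: walk b7→b4 to b2
  b9←b2: walk · to b2
  b9←b6: walk b6→b5 to b2
  b9←b8: walk b8 to b2
  b0: DF=∅
  b1: DF=∅
  b2: DF={b2}
  b3: DF=∅
  b4: DF={b8}
  b5: DF={b2,b8,b9}
  b6: DF={b8,b9}
  b7: DF={b8}
  b8: DF={b9}
  b9: DF=∅

DF(b4) = ["b8"]

Answer: ["b8"]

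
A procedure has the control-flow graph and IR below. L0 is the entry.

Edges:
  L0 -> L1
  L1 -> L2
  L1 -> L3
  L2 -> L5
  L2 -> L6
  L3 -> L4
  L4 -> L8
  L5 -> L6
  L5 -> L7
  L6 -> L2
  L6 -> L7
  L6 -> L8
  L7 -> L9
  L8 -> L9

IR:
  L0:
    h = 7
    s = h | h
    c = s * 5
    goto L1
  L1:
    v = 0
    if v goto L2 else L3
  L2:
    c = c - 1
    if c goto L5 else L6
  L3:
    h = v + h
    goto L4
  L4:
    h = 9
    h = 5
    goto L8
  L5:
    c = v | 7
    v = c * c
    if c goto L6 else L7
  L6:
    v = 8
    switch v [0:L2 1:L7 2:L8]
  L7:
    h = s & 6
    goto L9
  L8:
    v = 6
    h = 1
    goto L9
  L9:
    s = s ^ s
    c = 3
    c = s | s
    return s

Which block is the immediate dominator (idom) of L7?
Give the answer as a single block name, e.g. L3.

idom tree: L1←L0 L2←L1 L3←L1 L4←L3 L5←L2 L6←L2 L7←L2 L8←L1 L9←L1
Join-block Dom:
  L2: preds {L1,L6}: {L0,L1} ∩ {L0,L1,L2,L6} = {L0,L1}; idom=L1
  L6: preds {L2,L5}: {L0,L1,L2} ∩ {L0,L1,L2,L5} = {L0,L1,L2}; idom=L2
  L7: preds {L5,L6}: {L0,L1,L2,L5} ∩ {L0,L1,L2,L6} = {L0,L1,L2}; idom=L2
  L8: preds {L4,L6}: {L0,L1,L3,L4} ∩ {L0,L1,L2,L6} = {L0,L1}; idom=L1
  L9: preds {L7,L8}: {L0,L1,L2,L7} ∩ {L0,L1,L8} = {L0,L1}; idom=L1

idom(L7) = L2

Answer: L2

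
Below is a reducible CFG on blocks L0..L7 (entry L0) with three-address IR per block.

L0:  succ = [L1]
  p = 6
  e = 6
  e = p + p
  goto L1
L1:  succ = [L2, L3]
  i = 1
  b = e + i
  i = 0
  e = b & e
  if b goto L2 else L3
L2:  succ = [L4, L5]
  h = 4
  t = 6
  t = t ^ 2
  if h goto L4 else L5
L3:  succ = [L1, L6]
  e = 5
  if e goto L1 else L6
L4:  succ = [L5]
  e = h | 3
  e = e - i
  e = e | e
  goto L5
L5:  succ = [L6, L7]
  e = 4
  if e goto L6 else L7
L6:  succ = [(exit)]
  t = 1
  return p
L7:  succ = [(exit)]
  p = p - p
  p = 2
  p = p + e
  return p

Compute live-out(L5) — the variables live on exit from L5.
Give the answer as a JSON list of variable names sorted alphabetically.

def/use:
  L0 def {e,p} use ∅
  L1 def {b,e,i} use {e}
  L2 def {h,t} use ∅
  L3 def {e} use ∅
  L4 def {e} use {h,i}
  L5 def {e} use ∅
  L6 def {t} use {p}
  L7 def {p} use {e,p}

Live sets:
  L0: in=∅ out={e,p}
  L1: in={e,p} out={i,p}
  L2: in={i,p} out={h,i,p}
  L3: in={p} out={e,p}
  L4: in={h,i,p} out={p}
  L5: in={p} out={e,p}
  L6: in={p} out=∅
  L7: in={e,p} out=∅

live-out(L5) = ["e", "p"]

Answer: ["e", "p"]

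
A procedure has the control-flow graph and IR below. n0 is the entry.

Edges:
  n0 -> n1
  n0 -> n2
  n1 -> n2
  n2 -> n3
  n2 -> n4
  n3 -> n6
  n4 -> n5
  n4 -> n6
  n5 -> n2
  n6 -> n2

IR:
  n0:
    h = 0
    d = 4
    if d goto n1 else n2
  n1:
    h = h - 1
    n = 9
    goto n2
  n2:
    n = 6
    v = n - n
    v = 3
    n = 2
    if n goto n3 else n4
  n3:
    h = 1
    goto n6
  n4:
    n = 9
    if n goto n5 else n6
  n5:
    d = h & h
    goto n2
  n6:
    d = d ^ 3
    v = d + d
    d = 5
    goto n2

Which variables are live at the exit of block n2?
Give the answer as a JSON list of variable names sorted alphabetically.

Answer: ["d", "h"]

Analysis:
Block summaries:
  n0: {d,h} / ∅
  n1: {h,n} / {h}
  n2: {n,v} / ∅
  n3: {h} / ∅
  n4: {n} / ∅
  n5: {d} / {h}
  n6: {d,v} / {d}

Backward fixpoint:
  n0 li=∅ lo={d,h}
  n1 li={d,h} lo={d,h}
  n2 li={d,h} lo={d,h}
  n3 li={d} lo={d,h}
  n4 li={d,h} lo={d,h}
  n5 li={h} lo={d,h}
  n6 li={d,h} lo={d,h}

live-out(n2) = ["d", "h"]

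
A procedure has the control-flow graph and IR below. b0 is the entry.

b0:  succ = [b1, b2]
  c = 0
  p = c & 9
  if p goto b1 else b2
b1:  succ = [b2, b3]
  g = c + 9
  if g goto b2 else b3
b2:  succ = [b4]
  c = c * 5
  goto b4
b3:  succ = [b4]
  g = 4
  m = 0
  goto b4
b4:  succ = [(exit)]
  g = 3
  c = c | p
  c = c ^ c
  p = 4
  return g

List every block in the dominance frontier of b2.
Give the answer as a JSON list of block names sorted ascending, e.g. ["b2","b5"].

Answer: ["b4"]

Analysis:
idom tree: b1←b0 b2←b0 b3←b1 b4←b0
Join-block Dom:
  b2: preds {b0,b1}: {b0} ∩ {b0,b1} = {b0}; idom=b0
  b4: preds {b2,b3}: {b0,b2} ∩ {b0,b1,b3} = {b0}; idom=b0

DF derivation:
  join b2 pred b0: · stop@b0
  join b2 pred b1: b1 stop@b0
  join b4 pred b2: b2 stop@b0
  join b4 pred b3: b3→b1 stop@b0
  DF(b0)=∅
  DF(b1)={b2,b4}
  DF(b2)={b4}
  DF(b3)={b4}
  DF(b4)=∅

DF(b2) = ["b4"]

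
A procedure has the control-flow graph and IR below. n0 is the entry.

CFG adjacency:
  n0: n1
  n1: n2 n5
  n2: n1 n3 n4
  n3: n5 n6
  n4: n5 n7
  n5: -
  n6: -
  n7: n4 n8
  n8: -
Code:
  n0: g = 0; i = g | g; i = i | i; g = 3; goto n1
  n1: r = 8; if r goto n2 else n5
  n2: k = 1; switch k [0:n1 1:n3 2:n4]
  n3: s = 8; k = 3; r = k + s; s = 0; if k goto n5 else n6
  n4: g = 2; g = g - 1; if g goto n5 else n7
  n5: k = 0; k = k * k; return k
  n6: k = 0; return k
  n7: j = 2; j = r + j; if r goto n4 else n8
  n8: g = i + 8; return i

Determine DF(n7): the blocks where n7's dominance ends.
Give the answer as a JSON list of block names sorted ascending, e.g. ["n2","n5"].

idom tree: n1←n0 n2←n1 n3←n2 n4←n2 n5←n1 n6←n3 n7←n4 n8←n7
Join-block Dom:
  n1: preds {n0,n2}: {n0} ∩ {n0,n1,n2} = {n0}; idom=n0
  n4: preds {n2,n7}: {n0,n1,n2} ∩ {n0,n1,n2,n4,n7} = {n0,n1,n2}; idom=n2
  n5: preds {n1,n3,n4}: {n0,n1} ∩ {n0,n1,n2,n3} ∩ {n0,n1,n2,n4} = {n0,n1}; idom=n1

DF walk-up:
  n1←n0: walk · to n0
  n1←n2: walk n2→n1 to n0
  n4←n2: walk · to n2
  n4←n7: walk n7→n4 to n2
  n5←n1: walk · to n1
  n5←n3: walk n3→n2 to n1
  n5←n4: walk n4→n2 to n1
  n0 → ∅
  n1 → {n1}
  n2 → {n1,n5}
  n3 → {n5}
  n4 → {n4,n5}
  n5 → ∅
  n6 → ∅
  n7 → {n4}
  n8 → ∅

DF(n7) = ["n4"]

Answer: ["n4"]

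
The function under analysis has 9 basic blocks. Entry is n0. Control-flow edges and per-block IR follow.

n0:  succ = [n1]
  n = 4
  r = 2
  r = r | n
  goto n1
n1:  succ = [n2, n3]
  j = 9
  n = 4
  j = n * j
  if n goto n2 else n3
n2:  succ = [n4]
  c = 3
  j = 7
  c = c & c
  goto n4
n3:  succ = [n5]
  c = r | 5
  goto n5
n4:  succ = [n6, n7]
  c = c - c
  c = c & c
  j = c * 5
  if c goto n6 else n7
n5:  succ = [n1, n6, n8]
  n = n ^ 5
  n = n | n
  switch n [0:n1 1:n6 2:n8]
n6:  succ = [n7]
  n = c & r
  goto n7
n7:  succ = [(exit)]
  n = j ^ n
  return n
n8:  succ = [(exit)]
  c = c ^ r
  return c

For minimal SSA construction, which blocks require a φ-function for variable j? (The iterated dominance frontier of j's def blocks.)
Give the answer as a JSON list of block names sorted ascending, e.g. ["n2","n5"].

Answer: ["n1", "n6", "n7"]

Derivation:
idom tree: n1←n0 n2←n1 n3←n1 n4←n2 n5←n3 n6←n1 n7←n1 n8←n5
Dom∩ at merges:
  n1: preds {n0,n5}: {n0} ∩ {n0,n1,n3,n5} = {n0}; idom=n0
  n6: preds {n4,n5}: {n0,n1,n2,n4} ∩ {n0,n1,n3,n5} = {n0,n1}; idom=n1
  n7: preds {n4,n6}: {n0,n1,n2,n4} ∩ {n0,n1,n6} = {n0,n1}; idom=n1

Frontier:
  n1←n0: walk · to n0
  n1←n5: walk n5→n3→n1 to n0
  n6←n4: walk n4→n2 to n1
  n6←n5: walk n5→n3 to n1
  n7←n4: walk n4→n2 to n1
  n7←n6: walk n6 to n1
  n0: DF=∅
  n1: DF={n1}
  n2: DF={n6,n7}
  n3: DF={n1,n6}
  n4: DF={n6,n7}
  n5: DF={n1,n6}
  n6: DF={n7}
  n7: DF=∅
  n8: DF=∅

φ for j: defs {n1,n2,n4}
  DF⁺ = {n1,n6,n7}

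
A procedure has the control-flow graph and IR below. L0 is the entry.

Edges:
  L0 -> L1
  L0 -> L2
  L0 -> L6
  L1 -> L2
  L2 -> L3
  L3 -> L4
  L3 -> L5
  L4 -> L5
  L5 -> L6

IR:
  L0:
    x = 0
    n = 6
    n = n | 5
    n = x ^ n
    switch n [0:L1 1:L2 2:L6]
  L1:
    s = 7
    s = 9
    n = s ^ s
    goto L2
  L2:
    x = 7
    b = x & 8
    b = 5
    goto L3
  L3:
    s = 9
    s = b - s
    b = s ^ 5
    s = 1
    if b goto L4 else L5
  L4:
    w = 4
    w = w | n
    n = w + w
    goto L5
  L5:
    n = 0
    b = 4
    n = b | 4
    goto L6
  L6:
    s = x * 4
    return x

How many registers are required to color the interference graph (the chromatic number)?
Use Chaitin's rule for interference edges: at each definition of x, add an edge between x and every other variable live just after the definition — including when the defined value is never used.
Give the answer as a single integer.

Per-block:
  L0: {n,x} / ∅
  L1: {n,s} / ∅
  L2: {b,x} / ∅
  L3: {b,s} / {b}
  L4: {n,w} / {n}
  L5: {b,n} / ∅
  L6: {s} / {x}

Liveness:
  L0: in=∅ out={n,x}
  L1: in=∅ out={n}
  L2: in={n} out={b,n,x}
  L3: in={b,n,x} out={n,x}
  L4: in={n,x} out={x}
  L5: in={x} out={x}
  L6: in={x} out=∅

Interference:
  b: {n,s,x}
  n: {b,s,w,x}
  s: {b,n,x}
  w: {n,x}
  x: {b,n,s,w}

Chromatic number:
  clique {b,n,s,x} ⇒ need ≥ 4
  4-colouring: c0={n}  c1={x}  c2={b,w}  c3={s}
  χ = 4

Answer: 4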